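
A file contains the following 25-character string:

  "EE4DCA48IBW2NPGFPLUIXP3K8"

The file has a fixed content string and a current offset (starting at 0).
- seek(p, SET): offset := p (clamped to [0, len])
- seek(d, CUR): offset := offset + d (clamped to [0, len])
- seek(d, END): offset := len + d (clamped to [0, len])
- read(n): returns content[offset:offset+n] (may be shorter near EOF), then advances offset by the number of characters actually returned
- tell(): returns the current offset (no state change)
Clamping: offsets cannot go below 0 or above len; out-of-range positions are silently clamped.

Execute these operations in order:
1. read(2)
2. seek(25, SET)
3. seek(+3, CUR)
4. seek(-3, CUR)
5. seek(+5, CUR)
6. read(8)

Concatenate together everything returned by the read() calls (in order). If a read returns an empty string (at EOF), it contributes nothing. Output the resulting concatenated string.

After 1 (read(2)): returned 'EE', offset=2
After 2 (seek(25, SET)): offset=25
After 3 (seek(+3, CUR)): offset=25
After 4 (seek(-3, CUR)): offset=22
After 5 (seek(+5, CUR)): offset=25
After 6 (read(8)): returned '', offset=25

Answer: EE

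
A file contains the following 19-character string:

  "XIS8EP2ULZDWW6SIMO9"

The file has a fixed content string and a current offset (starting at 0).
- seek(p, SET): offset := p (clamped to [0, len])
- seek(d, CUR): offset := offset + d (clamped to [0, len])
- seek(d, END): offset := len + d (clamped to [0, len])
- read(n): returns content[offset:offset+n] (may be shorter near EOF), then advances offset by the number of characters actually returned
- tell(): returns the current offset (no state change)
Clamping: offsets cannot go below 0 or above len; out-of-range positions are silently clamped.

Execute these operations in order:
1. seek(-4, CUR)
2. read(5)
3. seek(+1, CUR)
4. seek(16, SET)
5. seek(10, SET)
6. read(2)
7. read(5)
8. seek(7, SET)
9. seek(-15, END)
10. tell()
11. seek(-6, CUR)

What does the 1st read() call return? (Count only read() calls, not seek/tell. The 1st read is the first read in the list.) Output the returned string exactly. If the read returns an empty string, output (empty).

Answer: XIS8E

Derivation:
After 1 (seek(-4, CUR)): offset=0
After 2 (read(5)): returned 'XIS8E', offset=5
After 3 (seek(+1, CUR)): offset=6
After 4 (seek(16, SET)): offset=16
After 5 (seek(10, SET)): offset=10
After 6 (read(2)): returned 'DW', offset=12
After 7 (read(5)): returned 'W6SIM', offset=17
After 8 (seek(7, SET)): offset=7
After 9 (seek(-15, END)): offset=4
After 10 (tell()): offset=4
After 11 (seek(-6, CUR)): offset=0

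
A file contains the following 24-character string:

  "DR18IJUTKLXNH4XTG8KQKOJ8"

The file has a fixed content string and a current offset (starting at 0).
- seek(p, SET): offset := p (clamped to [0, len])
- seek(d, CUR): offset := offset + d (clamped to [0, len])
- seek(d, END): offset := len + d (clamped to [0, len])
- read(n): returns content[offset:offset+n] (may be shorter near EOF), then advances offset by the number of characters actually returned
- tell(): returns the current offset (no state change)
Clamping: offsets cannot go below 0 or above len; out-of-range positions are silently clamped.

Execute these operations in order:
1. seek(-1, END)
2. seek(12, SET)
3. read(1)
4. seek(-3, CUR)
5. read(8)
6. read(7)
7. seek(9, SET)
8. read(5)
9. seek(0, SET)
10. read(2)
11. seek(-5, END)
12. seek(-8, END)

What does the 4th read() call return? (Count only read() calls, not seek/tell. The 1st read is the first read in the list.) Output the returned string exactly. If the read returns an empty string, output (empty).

Answer: LXNH4

Derivation:
After 1 (seek(-1, END)): offset=23
After 2 (seek(12, SET)): offset=12
After 3 (read(1)): returned 'H', offset=13
After 4 (seek(-3, CUR)): offset=10
After 5 (read(8)): returned 'XNH4XTG8', offset=18
After 6 (read(7)): returned 'KQKOJ8', offset=24
After 7 (seek(9, SET)): offset=9
After 8 (read(5)): returned 'LXNH4', offset=14
After 9 (seek(0, SET)): offset=0
After 10 (read(2)): returned 'DR', offset=2
After 11 (seek(-5, END)): offset=19
After 12 (seek(-8, END)): offset=16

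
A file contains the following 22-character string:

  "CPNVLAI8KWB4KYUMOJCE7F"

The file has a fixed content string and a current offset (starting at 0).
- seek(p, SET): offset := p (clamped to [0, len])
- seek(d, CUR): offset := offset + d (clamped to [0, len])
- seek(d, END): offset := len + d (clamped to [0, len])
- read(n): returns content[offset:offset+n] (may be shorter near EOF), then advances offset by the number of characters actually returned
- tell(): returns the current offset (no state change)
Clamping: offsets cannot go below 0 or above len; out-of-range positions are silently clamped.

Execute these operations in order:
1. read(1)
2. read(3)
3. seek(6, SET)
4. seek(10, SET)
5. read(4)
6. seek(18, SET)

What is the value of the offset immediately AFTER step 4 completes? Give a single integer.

Answer: 10

Derivation:
After 1 (read(1)): returned 'C', offset=1
After 2 (read(3)): returned 'PNV', offset=4
After 3 (seek(6, SET)): offset=6
After 4 (seek(10, SET)): offset=10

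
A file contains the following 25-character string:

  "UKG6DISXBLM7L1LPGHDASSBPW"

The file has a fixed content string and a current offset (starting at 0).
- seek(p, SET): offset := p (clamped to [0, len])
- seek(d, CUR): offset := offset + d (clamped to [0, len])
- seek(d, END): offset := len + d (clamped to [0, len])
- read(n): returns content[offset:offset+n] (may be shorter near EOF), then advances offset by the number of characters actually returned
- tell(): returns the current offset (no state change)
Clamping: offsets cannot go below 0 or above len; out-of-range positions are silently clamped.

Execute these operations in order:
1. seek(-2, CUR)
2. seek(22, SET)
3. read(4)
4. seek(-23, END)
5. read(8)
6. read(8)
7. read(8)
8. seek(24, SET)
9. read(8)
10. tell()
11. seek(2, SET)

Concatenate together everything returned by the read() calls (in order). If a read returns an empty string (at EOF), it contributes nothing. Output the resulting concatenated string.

Answer: BPWG6DISXBLM7L1LPGHDASSBPWW

Derivation:
After 1 (seek(-2, CUR)): offset=0
After 2 (seek(22, SET)): offset=22
After 3 (read(4)): returned 'BPW', offset=25
After 4 (seek(-23, END)): offset=2
After 5 (read(8)): returned 'G6DISXBL', offset=10
After 6 (read(8)): returned 'M7L1LPGH', offset=18
After 7 (read(8)): returned 'DASSBPW', offset=25
After 8 (seek(24, SET)): offset=24
After 9 (read(8)): returned 'W', offset=25
After 10 (tell()): offset=25
After 11 (seek(2, SET)): offset=2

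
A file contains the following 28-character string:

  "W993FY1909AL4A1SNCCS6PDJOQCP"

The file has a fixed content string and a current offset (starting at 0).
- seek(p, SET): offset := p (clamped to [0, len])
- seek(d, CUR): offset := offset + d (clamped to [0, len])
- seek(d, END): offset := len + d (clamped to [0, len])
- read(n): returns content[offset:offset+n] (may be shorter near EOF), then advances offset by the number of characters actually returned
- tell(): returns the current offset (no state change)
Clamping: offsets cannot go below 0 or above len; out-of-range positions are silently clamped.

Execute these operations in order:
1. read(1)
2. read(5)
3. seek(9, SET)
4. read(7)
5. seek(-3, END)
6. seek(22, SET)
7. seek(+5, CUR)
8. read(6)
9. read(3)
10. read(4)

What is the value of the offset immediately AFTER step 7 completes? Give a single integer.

Answer: 27

Derivation:
After 1 (read(1)): returned 'W', offset=1
After 2 (read(5)): returned '993FY', offset=6
After 3 (seek(9, SET)): offset=9
After 4 (read(7)): returned '9AL4A1S', offset=16
After 5 (seek(-3, END)): offset=25
After 6 (seek(22, SET)): offset=22
After 7 (seek(+5, CUR)): offset=27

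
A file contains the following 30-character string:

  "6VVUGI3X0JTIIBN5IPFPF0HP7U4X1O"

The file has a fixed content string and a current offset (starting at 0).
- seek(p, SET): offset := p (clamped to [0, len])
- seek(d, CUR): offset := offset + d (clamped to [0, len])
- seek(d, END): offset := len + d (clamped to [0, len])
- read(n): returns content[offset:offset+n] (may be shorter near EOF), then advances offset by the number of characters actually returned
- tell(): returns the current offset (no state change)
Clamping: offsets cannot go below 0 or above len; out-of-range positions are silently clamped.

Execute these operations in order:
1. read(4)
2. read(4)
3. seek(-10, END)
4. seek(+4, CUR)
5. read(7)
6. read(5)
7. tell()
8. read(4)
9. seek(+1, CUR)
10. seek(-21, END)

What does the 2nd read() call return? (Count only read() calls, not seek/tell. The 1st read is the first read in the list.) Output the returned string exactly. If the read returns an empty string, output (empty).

After 1 (read(4)): returned '6VVU', offset=4
After 2 (read(4)): returned 'GI3X', offset=8
After 3 (seek(-10, END)): offset=20
After 4 (seek(+4, CUR)): offset=24
After 5 (read(7)): returned '7U4X1O', offset=30
After 6 (read(5)): returned '', offset=30
After 7 (tell()): offset=30
After 8 (read(4)): returned '', offset=30
After 9 (seek(+1, CUR)): offset=30
After 10 (seek(-21, END)): offset=9

Answer: GI3X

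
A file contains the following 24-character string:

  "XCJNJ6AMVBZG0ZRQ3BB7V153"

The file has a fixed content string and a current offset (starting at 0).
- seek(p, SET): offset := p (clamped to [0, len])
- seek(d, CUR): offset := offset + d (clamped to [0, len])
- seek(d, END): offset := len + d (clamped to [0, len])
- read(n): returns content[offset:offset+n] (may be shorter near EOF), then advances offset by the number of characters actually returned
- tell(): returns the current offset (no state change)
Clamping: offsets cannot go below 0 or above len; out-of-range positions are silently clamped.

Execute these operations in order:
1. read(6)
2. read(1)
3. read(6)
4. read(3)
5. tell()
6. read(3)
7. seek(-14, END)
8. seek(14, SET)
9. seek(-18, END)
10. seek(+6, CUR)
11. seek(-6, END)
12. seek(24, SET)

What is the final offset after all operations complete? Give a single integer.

After 1 (read(6)): returned 'XCJNJ6', offset=6
After 2 (read(1)): returned 'A', offset=7
After 3 (read(6)): returned 'MVBZG0', offset=13
After 4 (read(3)): returned 'ZRQ', offset=16
After 5 (tell()): offset=16
After 6 (read(3)): returned '3BB', offset=19
After 7 (seek(-14, END)): offset=10
After 8 (seek(14, SET)): offset=14
After 9 (seek(-18, END)): offset=6
After 10 (seek(+6, CUR)): offset=12
After 11 (seek(-6, END)): offset=18
After 12 (seek(24, SET)): offset=24

Answer: 24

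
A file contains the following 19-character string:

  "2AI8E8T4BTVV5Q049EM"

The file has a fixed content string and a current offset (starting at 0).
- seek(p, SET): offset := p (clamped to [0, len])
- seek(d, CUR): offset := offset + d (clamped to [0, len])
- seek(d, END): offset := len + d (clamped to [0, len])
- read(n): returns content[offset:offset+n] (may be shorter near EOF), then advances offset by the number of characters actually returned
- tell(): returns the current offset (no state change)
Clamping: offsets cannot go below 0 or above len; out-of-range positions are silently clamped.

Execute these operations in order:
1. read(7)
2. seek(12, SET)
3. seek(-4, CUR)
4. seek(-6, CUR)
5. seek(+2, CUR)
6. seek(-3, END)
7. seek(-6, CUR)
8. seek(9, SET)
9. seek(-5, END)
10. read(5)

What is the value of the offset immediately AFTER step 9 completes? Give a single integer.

After 1 (read(7)): returned '2AI8E8T', offset=7
After 2 (seek(12, SET)): offset=12
After 3 (seek(-4, CUR)): offset=8
After 4 (seek(-6, CUR)): offset=2
After 5 (seek(+2, CUR)): offset=4
After 6 (seek(-3, END)): offset=16
After 7 (seek(-6, CUR)): offset=10
After 8 (seek(9, SET)): offset=9
After 9 (seek(-5, END)): offset=14

Answer: 14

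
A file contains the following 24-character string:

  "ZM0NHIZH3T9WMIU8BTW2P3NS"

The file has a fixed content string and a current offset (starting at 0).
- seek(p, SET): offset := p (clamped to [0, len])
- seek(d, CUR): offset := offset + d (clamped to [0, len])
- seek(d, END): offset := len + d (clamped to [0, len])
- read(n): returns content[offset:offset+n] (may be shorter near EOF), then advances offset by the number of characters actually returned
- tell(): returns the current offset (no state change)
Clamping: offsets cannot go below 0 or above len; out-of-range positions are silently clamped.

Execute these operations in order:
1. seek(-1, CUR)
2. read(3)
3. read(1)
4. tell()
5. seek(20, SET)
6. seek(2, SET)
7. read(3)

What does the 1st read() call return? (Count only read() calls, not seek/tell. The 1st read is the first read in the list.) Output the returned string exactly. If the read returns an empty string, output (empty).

After 1 (seek(-1, CUR)): offset=0
After 2 (read(3)): returned 'ZM0', offset=3
After 3 (read(1)): returned 'N', offset=4
After 4 (tell()): offset=4
After 5 (seek(20, SET)): offset=20
After 6 (seek(2, SET)): offset=2
After 7 (read(3)): returned '0NH', offset=5

Answer: ZM0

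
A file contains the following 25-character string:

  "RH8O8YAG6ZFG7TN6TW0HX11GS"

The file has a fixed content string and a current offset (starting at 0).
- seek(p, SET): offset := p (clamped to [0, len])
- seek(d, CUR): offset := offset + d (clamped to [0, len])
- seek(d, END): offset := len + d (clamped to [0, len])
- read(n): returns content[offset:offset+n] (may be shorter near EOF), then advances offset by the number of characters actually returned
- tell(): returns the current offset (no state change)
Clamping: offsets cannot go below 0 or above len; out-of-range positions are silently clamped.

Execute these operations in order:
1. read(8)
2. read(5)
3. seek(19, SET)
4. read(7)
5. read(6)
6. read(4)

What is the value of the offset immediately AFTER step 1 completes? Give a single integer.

Answer: 8

Derivation:
After 1 (read(8)): returned 'RH8O8YAG', offset=8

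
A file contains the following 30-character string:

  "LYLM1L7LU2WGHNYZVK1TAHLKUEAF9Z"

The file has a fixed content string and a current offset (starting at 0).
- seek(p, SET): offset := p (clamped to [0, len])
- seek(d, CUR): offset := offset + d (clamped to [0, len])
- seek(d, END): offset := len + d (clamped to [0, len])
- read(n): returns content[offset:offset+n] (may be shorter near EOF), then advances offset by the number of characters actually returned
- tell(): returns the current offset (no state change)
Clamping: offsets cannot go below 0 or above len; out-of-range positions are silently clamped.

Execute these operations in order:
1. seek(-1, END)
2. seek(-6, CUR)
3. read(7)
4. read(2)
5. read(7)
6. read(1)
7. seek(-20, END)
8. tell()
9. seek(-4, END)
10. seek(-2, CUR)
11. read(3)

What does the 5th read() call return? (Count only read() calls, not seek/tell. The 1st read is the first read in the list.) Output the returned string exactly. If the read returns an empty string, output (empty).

Answer: UEA

Derivation:
After 1 (seek(-1, END)): offset=29
After 2 (seek(-6, CUR)): offset=23
After 3 (read(7)): returned 'KUEAF9Z', offset=30
After 4 (read(2)): returned '', offset=30
After 5 (read(7)): returned '', offset=30
After 6 (read(1)): returned '', offset=30
After 7 (seek(-20, END)): offset=10
After 8 (tell()): offset=10
After 9 (seek(-4, END)): offset=26
After 10 (seek(-2, CUR)): offset=24
After 11 (read(3)): returned 'UEA', offset=27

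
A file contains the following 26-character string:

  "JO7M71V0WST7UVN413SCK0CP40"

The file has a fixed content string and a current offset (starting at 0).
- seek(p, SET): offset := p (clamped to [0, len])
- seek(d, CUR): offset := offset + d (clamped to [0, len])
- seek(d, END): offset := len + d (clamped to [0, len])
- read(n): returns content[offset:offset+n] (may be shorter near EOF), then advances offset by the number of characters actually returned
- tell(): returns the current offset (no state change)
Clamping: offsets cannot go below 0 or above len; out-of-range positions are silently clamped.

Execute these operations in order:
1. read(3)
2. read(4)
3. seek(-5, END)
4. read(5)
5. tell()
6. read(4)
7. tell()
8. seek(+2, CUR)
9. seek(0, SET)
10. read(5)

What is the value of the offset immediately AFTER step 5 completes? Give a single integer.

Answer: 26

Derivation:
After 1 (read(3)): returned 'JO7', offset=3
After 2 (read(4)): returned 'M71V', offset=7
After 3 (seek(-5, END)): offset=21
After 4 (read(5)): returned '0CP40', offset=26
After 5 (tell()): offset=26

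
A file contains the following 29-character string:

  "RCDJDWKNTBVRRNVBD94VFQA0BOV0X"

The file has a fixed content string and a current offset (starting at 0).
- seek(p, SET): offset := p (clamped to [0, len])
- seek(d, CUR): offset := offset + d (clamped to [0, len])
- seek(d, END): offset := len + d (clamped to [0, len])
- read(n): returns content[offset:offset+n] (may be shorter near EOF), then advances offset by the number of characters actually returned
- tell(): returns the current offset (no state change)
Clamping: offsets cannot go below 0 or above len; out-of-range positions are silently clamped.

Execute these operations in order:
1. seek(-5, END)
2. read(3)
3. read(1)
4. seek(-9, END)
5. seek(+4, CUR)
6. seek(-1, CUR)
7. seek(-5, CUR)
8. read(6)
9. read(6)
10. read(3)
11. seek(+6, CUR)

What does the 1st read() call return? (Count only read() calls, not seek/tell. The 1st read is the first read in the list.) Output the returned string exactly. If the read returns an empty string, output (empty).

After 1 (seek(-5, END)): offset=24
After 2 (read(3)): returned 'BOV', offset=27
After 3 (read(1)): returned '0', offset=28
After 4 (seek(-9, END)): offset=20
After 5 (seek(+4, CUR)): offset=24
After 6 (seek(-1, CUR)): offset=23
After 7 (seek(-5, CUR)): offset=18
After 8 (read(6)): returned '4VFQA0', offset=24
After 9 (read(6)): returned 'BOV0X', offset=29
After 10 (read(3)): returned '', offset=29
After 11 (seek(+6, CUR)): offset=29

Answer: BOV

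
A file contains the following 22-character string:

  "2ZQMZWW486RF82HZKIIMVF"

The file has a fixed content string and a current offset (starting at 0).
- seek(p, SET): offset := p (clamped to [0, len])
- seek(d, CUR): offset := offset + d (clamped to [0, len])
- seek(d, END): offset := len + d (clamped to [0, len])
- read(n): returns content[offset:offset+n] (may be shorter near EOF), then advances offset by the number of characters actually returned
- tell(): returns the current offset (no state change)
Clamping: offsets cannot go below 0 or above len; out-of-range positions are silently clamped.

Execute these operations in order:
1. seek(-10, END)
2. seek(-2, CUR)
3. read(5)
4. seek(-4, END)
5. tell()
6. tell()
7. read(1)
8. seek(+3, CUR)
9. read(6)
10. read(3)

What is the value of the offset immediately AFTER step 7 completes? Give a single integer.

After 1 (seek(-10, END)): offset=12
After 2 (seek(-2, CUR)): offset=10
After 3 (read(5)): returned 'RF82H', offset=15
After 4 (seek(-4, END)): offset=18
After 5 (tell()): offset=18
After 6 (tell()): offset=18
After 7 (read(1)): returned 'I', offset=19

Answer: 19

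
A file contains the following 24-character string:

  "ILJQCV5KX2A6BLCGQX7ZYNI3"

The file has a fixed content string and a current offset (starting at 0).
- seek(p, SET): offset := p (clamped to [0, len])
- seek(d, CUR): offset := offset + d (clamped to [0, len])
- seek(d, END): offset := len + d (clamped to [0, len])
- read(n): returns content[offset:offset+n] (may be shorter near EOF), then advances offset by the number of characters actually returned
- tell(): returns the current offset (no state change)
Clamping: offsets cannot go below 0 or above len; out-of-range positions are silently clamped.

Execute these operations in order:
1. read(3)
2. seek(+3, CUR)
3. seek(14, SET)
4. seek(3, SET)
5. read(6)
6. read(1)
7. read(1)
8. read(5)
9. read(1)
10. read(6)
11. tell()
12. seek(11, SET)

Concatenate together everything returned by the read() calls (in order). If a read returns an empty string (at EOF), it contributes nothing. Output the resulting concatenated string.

After 1 (read(3)): returned 'ILJ', offset=3
After 2 (seek(+3, CUR)): offset=6
After 3 (seek(14, SET)): offset=14
After 4 (seek(3, SET)): offset=3
After 5 (read(6)): returned 'QCV5KX', offset=9
After 6 (read(1)): returned '2', offset=10
After 7 (read(1)): returned 'A', offset=11
After 8 (read(5)): returned '6BLCG', offset=16
After 9 (read(1)): returned 'Q', offset=17
After 10 (read(6)): returned 'X7ZYNI', offset=23
After 11 (tell()): offset=23
After 12 (seek(11, SET)): offset=11

Answer: ILJQCV5KX2A6BLCGQX7ZYNI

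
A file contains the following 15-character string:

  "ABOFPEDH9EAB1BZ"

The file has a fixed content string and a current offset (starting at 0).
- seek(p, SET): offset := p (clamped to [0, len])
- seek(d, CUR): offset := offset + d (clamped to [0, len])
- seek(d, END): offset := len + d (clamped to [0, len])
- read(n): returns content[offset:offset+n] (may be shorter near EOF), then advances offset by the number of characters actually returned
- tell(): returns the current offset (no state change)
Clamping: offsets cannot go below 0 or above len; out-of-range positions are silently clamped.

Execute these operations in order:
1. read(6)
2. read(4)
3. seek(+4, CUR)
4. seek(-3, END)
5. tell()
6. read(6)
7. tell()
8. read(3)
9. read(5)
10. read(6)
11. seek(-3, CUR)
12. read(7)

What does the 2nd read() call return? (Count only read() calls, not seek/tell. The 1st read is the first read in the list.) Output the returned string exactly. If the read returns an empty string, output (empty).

After 1 (read(6)): returned 'ABOFPE', offset=6
After 2 (read(4)): returned 'DH9E', offset=10
After 3 (seek(+4, CUR)): offset=14
After 4 (seek(-3, END)): offset=12
After 5 (tell()): offset=12
After 6 (read(6)): returned '1BZ', offset=15
After 7 (tell()): offset=15
After 8 (read(3)): returned '', offset=15
After 9 (read(5)): returned '', offset=15
After 10 (read(6)): returned '', offset=15
After 11 (seek(-3, CUR)): offset=12
After 12 (read(7)): returned '1BZ', offset=15

Answer: DH9E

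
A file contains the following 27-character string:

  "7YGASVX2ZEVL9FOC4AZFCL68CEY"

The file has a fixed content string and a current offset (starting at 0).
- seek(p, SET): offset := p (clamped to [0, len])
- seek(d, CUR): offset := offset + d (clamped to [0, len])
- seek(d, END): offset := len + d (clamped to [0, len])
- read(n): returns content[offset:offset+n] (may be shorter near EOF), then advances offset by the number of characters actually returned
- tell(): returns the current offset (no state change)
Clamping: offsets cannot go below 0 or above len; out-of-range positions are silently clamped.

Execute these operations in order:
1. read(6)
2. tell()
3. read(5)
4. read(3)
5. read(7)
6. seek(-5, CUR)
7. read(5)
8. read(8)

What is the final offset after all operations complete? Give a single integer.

Answer: 27

Derivation:
After 1 (read(6)): returned '7YGASV', offset=6
After 2 (tell()): offset=6
After 3 (read(5)): returned 'X2ZEV', offset=11
After 4 (read(3)): returned 'L9F', offset=14
After 5 (read(7)): returned 'OC4AZFC', offset=21
After 6 (seek(-5, CUR)): offset=16
After 7 (read(5)): returned '4AZFC', offset=21
After 8 (read(8)): returned 'L68CEY', offset=27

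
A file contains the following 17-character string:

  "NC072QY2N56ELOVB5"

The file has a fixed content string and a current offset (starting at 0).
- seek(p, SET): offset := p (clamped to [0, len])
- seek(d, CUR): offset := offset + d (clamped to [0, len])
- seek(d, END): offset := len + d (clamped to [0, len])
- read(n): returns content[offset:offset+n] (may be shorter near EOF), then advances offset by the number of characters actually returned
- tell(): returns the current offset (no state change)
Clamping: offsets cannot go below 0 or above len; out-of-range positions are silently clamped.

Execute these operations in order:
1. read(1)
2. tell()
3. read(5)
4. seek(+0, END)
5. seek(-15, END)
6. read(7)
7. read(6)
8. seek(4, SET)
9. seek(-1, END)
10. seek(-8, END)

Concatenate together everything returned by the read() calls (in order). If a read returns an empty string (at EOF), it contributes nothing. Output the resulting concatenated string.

After 1 (read(1)): returned 'N', offset=1
After 2 (tell()): offset=1
After 3 (read(5)): returned 'C072Q', offset=6
After 4 (seek(+0, END)): offset=17
After 5 (seek(-15, END)): offset=2
After 6 (read(7)): returned '072QY2N', offset=9
After 7 (read(6)): returned '56ELOV', offset=15
After 8 (seek(4, SET)): offset=4
After 9 (seek(-1, END)): offset=16
After 10 (seek(-8, END)): offset=9

Answer: NC072Q072QY2N56ELOV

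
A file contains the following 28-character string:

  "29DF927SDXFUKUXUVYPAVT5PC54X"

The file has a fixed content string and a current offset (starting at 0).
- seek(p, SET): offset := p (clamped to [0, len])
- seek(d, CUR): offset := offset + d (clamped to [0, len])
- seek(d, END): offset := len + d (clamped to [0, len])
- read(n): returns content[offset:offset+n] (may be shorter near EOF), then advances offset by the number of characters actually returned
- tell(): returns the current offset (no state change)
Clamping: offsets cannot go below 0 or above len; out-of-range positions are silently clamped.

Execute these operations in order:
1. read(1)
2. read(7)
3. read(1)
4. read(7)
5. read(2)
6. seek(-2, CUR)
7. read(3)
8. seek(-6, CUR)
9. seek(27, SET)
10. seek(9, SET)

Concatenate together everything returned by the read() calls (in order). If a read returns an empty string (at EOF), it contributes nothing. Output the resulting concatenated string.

Answer: 29DF927SDXFUKUXUVYVYP

Derivation:
After 1 (read(1)): returned '2', offset=1
After 2 (read(7)): returned '9DF927S', offset=8
After 3 (read(1)): returned 'D', offset=9
After 4 (read(7)): returned 'XFUKUXU', offset=16
After 5 (read(2)): returned 'VY', offset=18
After 6 (seek(-2, CUR)): offset=16
After 7 (read(3)): returned 'VYP', offset=19
After 8 (seek(-6, CUR)): offset=13
After 9 (seek(27, SET)): offset=27
After 10 (seek(9, SET)): offset=9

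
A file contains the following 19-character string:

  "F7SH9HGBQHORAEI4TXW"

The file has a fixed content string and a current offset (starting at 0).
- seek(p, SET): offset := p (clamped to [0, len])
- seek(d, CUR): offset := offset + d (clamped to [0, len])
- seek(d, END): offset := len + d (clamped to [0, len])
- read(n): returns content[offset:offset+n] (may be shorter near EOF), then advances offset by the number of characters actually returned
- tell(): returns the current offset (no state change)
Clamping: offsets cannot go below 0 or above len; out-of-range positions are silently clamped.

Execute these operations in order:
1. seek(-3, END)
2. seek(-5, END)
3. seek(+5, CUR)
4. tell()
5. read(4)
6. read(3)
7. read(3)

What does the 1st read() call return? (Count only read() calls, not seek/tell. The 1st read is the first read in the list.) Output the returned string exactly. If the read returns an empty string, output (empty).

After 1 (seek(-3, END)): offset=16
After 2 (seek(-5, END)): offset=14
After 3 (seek(+5, CUR)): offset=19
After 4 (tell()): offset=19
After 5 (read(4)): returned '', offset=19
After 6 (read(3)): returned '', offset=19
After 7 (read(3)): returned '', offset=19

Answer: (empty)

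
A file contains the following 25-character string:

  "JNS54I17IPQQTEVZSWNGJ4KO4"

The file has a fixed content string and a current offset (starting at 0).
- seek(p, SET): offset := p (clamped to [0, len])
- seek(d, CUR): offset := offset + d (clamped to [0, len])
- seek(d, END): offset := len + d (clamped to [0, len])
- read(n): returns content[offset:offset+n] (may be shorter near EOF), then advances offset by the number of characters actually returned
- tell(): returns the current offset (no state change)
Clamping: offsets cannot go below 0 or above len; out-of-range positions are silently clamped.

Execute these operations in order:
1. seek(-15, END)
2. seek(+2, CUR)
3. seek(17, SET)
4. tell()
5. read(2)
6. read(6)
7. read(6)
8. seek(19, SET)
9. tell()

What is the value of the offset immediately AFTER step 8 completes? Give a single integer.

After 1 (seek(-15, END)): offset=10
After 2 (seek(+2, CUR)): offset=12
After 3 (seek(17, SET)): offset=17
After 4 (tell()): offset=17
After 5 (read(2)): returned 'WN', offset=19
After 6 (read(6)): returned 'GJ4KO4', offset=25
After 7 (read(6)): returned '', offset=25
After 8 (seek(19, SET)): offset=19

Answer: 19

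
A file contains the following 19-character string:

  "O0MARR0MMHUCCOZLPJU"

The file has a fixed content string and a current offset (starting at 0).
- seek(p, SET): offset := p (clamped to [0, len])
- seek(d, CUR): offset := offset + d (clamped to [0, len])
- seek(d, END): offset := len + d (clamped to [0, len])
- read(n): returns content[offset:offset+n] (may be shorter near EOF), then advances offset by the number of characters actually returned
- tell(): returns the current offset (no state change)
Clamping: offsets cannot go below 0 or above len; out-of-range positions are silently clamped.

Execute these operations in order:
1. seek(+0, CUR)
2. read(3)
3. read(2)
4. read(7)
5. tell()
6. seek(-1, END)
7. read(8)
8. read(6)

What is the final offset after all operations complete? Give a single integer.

Answer: 19

Derivation:
After 1 (seek(+0, CUR)): offset=0
After 2 (read(3)): returned 'O0M', offset=3
After 3 (read(2)): returned 'AR', offset=5
After 4 (read(7)): returned 'R0MMHUC', offset=12
After 5 (tell()): offset=12
After 6 (seek(-1, END)): offset=18
After 7 (read(8)): returned 'U', offset=19
After 8 (read(6)): returned '', offset=19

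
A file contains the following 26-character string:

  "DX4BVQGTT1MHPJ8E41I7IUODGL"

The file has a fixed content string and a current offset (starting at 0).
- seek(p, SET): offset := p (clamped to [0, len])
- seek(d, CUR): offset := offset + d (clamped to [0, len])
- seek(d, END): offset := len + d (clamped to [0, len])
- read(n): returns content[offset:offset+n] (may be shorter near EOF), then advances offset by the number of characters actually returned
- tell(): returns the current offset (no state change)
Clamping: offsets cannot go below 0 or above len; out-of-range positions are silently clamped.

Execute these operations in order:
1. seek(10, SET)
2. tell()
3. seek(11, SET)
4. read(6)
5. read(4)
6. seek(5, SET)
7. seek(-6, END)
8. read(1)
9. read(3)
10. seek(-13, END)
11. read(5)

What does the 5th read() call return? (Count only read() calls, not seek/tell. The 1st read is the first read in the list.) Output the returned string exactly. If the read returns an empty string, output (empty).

Answer: J8E41

Derivation:
After 1 (seek(10, SET)): offset=10
After 2 (tell()): offset=10
After 3 (seek(11, SET)): offset=11
After 4 (read(6)): returned 'HPJ8E4', offset=17
After 5 (read(4)): returned '1I7I', offset=21
After 6 (seek(5, SET)): offset=5
After 7 (seek(-6, END)): offset=20
After 8 (read(1)): returned 'I', offset=21
After 9 (read(3)): returned 'UOD', offset=24
After 10 (seek(-13, END)): offset=13
After 11 (read(5)): returned 'J8E41', offset=18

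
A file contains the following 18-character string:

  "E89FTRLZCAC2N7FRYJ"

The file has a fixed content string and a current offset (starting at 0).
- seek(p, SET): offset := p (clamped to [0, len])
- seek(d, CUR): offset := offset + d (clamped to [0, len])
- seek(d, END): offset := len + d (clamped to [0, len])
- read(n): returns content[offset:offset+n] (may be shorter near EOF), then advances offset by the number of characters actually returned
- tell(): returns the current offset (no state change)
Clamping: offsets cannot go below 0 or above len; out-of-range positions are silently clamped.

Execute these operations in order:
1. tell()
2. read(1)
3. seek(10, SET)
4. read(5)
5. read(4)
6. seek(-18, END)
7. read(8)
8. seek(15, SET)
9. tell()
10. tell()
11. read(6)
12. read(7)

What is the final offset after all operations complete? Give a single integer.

After 1 (tell()): offset=0
After 2 (read(1)): returned 'E', offset=1
After 3 (seek(10, SET)): offset=10
After 4 (read(5)): returned 'C2N7F', offset=15
After 5 (read(4)): returned 'RYJ', offset=18
After 6 (seek(-18, END)): offset=0
After 7 (read(8)): returned 'E89FTRLZ', offset=8
After 8 (seek(15, SET)): offset=15
After 9 (tell()): offset=15
After 10 (tell()): offset=15
After 11 (read(6)): returned 'RYJ', offset=18
After 12 (read(7)): returned '', offset=18

Answer: 18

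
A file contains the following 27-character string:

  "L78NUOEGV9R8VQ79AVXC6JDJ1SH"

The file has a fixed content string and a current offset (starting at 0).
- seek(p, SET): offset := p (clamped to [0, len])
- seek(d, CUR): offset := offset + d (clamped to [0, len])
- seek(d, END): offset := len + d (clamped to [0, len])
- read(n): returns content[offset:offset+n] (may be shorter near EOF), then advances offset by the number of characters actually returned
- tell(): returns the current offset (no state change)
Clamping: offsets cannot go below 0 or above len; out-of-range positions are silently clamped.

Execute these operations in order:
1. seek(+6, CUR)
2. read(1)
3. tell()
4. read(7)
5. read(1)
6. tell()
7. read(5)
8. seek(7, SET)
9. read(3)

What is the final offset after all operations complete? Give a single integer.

Answer: 10

Derivation:
After 1 (seek(+6, CUR)): offset=6
After 2 (read(1)): returned 'E', offset=7
After 3 (tell()): offset=7
After 4 (read(7)): returned 'GV9R8VQ', offset=14
After 5 (read(1)): returned '7', offset=15
After 6 (tell()): offset=15
After 7 (read(5)): returned '9AVXC', offset=20
After 8 (seek(7, SET)): offset=7
After 9 (read(3)): returned 'GV9', offset=10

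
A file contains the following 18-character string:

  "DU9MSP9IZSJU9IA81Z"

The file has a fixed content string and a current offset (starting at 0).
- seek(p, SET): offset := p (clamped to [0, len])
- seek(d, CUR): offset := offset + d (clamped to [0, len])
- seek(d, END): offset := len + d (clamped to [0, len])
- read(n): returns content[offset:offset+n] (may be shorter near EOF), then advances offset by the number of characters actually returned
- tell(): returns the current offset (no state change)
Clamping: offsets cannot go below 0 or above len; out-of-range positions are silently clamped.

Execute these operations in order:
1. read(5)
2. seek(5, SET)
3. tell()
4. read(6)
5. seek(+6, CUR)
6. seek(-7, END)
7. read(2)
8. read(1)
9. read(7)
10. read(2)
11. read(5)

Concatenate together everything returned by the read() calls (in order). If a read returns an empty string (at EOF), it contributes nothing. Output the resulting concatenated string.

After 1 (read(5)): returned 'DU9MS', offset=5
After 2 (seek(5, SET)): offset=5
After 3 (tell()): offset=5
After 4 (read(6)): returned 'P9IZSJ', offset=11
After 5 (seek(+6, CUR)): offset=17
After 6 (seek(-7, END)): offset=11
After 7 (read(2)): returned 'U9', offset=13
After 8 (read(1)): returned 'I', offset=14
After 9 (read(7)): returned 'A81Z', offset=18
After 10 (read(2)): returned '', offset=18
After 11 (read(5)): returned '', offset=18

Answer: DU9MSP9IZSJU9IA81Z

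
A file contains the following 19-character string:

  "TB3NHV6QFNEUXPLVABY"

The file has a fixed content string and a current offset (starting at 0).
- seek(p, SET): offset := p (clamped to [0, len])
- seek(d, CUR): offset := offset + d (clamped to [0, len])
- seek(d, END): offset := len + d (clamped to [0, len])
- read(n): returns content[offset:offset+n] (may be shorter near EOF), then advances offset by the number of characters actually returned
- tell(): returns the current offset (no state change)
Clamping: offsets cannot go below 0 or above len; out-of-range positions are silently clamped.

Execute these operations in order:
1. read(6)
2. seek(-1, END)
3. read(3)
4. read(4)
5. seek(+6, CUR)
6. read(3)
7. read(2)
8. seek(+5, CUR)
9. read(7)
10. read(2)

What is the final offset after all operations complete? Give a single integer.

After 1 (read(6)): returned 'TB3NHV', offset=6
After 2 (seek(-1, END)): offset=18
After 3 (read(3)): returned 'Y', offset=19
After 4 (read(4)): returned '', offset=19
After 5 (seek(+6, CUR)): offset=19
After 6 (read(3)): returned '', offset=19
After 7 (read(2)): returned '', offset=19
After 8 (seek(+5, CUR)): offset=19
After 9 (read(7)): returned '', offset=19
After 10 (read(2)): returned '', offset=19

Answer: 19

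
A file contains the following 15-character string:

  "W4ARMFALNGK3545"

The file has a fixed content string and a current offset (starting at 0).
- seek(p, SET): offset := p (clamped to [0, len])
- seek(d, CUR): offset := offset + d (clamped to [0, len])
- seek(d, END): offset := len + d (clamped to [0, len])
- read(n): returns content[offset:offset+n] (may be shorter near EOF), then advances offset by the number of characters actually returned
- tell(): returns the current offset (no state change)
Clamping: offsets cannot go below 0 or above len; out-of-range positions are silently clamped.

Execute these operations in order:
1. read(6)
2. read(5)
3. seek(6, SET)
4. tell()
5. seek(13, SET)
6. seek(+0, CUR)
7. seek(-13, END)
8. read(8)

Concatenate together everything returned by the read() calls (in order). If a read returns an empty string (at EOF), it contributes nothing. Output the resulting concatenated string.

Answer: W4ARMFALNGKARMFALNG

Derivation:
After 1 (read(6)): returned 'W4ARMF', offset=6
After 2 (read(5)): returned 'ALNGK', offset=11
After 3 (seek(6, SET)): offset=6
After 4 (tell()): offset=6
After 5 (seek(13, SET)): offset=13
After 6 (seek(+0, CUR)): offset=13
After 7 (seek(-13, END)): offset=2
After 8 (read(8)): returned 'ARMFALNG', offset=10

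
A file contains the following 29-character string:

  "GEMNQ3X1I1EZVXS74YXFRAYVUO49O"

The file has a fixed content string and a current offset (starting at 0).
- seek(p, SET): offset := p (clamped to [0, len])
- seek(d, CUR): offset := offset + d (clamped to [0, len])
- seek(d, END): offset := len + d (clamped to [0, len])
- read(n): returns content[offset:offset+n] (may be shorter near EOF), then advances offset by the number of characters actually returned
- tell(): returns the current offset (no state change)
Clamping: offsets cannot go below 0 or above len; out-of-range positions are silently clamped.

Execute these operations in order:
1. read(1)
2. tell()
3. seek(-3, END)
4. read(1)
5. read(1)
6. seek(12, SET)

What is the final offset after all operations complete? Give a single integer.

Answer: 12

Derivation:
After 1 (read(1)): returned 'G', offset=1
After 2 (tell()): offset=1
After 3 (seek(-3, END)): offset=26
After 4 (read(1)): returned '4', offset=27
After 5 (read(1)): returned '9', offset=28
After 6 (seek(12, SET)): offset=12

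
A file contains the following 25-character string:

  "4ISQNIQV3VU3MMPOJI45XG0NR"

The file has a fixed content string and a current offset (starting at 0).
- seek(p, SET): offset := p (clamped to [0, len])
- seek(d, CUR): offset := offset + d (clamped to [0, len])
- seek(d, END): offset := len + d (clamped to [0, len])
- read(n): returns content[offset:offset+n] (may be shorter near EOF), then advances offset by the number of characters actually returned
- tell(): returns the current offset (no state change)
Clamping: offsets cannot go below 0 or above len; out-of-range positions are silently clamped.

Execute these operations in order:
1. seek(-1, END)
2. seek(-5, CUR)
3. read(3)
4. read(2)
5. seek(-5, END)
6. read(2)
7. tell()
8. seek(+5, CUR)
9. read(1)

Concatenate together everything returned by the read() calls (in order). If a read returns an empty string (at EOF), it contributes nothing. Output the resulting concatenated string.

Answer: 5XG0NXG

Derivation:
After 1 (seek(-1, END)): offset=24
After 2 (seek(-5, CUR)): offset=19
After 3 (read(3)): returned '5XG', offset=22
After 4 (read(2)): returned '0N', offset=24
After 5 (seek(-5, END)): offset=20
After 6 (read(2)): returned 'XG', offset=22
After 7 (tell()): offset=22
After 8 (seek(+5, CUR)): offset=25
After 9 (read(1)): returned '', offset=25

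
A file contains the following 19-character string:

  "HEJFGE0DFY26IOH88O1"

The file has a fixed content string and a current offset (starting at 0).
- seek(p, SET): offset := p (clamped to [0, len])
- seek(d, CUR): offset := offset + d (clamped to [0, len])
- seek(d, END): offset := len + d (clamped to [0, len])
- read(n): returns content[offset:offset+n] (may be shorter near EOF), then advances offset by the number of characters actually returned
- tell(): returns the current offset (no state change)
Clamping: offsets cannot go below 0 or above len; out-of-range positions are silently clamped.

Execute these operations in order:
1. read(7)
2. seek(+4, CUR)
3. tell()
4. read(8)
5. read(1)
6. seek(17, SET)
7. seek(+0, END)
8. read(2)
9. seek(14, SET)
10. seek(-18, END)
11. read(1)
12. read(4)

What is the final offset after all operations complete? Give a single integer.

After 1 (read(7)): returned 'HEJFGE0', offset=7
After 2 (seek(+4, CUR)): offset=11
After 3 (tell()): offset=11
After 4 (read(8)): returned '6IOH88O1', offset=19
After 5 (read(1)): returned '', offset=19
After 6 (seek(17, SET)): offset=17
After 7 (seek(+0, END)): offset=19
After 8 (read(2)): returned '', offset=19
After 9 (seek(14, SET)): offset=14
After 10 (seek(-18, END)): offset=1
After 11 (read(1)): returned 'E', offset=2
After 12 (read(4)): returned 'JFGE', offset=6

Answer: 6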